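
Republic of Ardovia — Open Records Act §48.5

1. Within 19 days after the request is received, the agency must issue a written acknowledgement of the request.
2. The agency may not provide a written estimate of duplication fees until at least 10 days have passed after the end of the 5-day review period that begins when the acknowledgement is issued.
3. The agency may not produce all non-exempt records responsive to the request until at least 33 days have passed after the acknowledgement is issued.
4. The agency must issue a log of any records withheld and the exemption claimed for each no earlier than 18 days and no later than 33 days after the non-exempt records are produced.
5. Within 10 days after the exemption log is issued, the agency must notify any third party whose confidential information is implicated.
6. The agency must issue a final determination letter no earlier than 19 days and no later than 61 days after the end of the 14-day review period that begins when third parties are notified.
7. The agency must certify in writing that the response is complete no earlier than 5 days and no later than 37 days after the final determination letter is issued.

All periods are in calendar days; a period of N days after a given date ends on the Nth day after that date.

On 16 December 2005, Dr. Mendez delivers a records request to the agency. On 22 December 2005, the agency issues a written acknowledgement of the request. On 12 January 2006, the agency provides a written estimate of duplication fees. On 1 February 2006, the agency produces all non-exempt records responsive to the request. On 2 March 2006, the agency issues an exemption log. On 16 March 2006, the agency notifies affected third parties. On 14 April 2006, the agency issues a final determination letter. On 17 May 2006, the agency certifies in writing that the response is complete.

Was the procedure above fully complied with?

No

(1) due by 16 December 2005 + 19 days = 4 January 2006; 22 December 2005 is within that limit.
(2) permitted from 27 December 2005 + 10 days = 6 January 2006 onward; done 12 January 2006, after the minimum wait.
(3) permitted from 22 December 2005 + 33 days = 24 January 2006 onward; done 1 February 2006, after the minimum wait.
(4) the permitted window runs from 1 February 2006 + 18 = 19 February 2006 to 1 February 2006 + 33 = 6 March 2006; 2 March 2006 falls inside that range.
(5) due by 2 March 2006 + 10 days = 12 March 2006; done 16 March 2006 — 4 days late.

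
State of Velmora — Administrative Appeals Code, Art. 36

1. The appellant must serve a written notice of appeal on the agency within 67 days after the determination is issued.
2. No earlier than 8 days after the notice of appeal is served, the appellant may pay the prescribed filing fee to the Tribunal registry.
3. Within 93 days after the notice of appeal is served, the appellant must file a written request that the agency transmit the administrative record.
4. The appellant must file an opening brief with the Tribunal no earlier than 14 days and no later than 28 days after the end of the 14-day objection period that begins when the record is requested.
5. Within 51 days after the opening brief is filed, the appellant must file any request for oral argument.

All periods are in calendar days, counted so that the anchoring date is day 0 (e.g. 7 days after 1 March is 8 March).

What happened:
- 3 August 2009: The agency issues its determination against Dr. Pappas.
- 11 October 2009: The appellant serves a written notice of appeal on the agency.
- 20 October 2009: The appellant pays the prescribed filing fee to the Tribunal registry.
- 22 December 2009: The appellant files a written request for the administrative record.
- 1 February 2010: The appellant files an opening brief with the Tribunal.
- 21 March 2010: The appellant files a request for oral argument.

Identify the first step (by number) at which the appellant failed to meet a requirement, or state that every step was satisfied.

(1) due by 3 August 2009 + 67 days = 9 October 2009; not done until 11 October 2009, 2 days after the deadline.
Later steps need not be reached.

Step 1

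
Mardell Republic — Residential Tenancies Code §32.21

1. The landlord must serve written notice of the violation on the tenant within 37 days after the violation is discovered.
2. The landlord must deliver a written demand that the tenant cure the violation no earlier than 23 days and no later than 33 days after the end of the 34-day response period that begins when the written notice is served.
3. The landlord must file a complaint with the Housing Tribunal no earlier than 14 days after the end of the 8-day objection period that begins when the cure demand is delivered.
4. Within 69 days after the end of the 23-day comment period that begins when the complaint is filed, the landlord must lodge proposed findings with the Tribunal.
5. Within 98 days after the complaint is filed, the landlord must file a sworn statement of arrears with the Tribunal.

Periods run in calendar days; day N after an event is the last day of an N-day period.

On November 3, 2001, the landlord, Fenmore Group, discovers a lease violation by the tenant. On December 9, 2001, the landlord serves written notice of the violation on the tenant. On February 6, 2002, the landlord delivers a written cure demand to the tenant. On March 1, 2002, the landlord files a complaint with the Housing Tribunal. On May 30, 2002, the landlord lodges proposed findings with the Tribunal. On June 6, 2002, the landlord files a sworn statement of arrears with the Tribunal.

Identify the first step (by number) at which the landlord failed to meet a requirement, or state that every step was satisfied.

(1) due by November 3, 2001 + 37 days = December 10, 2001; December 9, 2001 is within that limit.
(2) the permitted window runs from January 12, 2002 + 23 = February 4, 2002 to January 12, 2002 + 33 = February 14, 2002; done February 6, 2002 — within the window.
(3) permitted from February 14, 2002 + 14 days = February 28, 2002 onward; done March 1, 2002, after the minimum wait.
(4) due by March 24, 2002 + 69 days = June 1, 2002; done May 30, 2002 — timely.
(5) due by March 1, 2002 + 98 days = June 7, 2002; completed June 6, 2002, before the deadline.

None — every step was satisfied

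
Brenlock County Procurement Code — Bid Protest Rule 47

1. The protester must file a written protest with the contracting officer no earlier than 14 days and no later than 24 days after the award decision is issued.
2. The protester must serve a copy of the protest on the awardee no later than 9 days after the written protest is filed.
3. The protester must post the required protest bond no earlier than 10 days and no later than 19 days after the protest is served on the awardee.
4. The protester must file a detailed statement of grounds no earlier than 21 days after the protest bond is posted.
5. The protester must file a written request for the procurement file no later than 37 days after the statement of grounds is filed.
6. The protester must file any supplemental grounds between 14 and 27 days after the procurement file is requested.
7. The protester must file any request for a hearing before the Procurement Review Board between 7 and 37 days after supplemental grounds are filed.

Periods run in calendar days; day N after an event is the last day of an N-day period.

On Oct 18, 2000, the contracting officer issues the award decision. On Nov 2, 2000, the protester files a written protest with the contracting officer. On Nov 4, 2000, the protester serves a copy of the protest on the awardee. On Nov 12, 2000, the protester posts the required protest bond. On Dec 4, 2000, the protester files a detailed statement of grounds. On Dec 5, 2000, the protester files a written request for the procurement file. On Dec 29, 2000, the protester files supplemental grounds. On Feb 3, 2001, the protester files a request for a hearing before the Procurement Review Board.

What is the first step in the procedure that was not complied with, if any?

Step 1 — 14 and 24 days from Oct 18, 2000 (when the award decision is issued) are Nov 1, 2000 and Nov 11, 2000 respectively; Nov 2, 2000 falls inside that range.
Step 2 — counting 9 days from Nov 2, 2000 (when the written protest is filed) gives a deadline of Nov 11, 2000; done Nov 4, 2000 — timely.
Step 3 — 10 and 19 days from Nov 4, 2000 (when the protest is served on the awardee) are Nov 14, 2000 and Nov 23, 2000 respectively; done Nov 12, 2000 — 2 days before the window opened.
No need to go further; step 3 was not satisfied.

Step 3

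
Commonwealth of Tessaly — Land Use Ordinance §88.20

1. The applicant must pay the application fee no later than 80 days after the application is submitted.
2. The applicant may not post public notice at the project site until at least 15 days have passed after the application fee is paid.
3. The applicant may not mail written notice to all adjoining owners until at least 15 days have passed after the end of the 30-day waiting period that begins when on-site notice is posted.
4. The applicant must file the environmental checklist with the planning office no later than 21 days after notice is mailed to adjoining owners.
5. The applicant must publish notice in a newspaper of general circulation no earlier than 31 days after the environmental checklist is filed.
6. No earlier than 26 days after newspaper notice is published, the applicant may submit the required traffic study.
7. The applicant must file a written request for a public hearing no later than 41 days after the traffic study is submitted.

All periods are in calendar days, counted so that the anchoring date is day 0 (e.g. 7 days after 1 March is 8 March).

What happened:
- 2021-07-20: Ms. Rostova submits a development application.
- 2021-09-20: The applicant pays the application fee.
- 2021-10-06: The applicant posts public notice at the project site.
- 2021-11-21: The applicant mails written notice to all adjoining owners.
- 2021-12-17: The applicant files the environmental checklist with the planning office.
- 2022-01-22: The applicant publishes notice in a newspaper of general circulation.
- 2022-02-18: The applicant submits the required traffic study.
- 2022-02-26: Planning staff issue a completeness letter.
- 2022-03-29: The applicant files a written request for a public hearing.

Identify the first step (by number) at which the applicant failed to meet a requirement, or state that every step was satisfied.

(1) due by 2021-07-20 + 80 days = 2021-10-08; 2021-09-20 is within that limit.
(2) permitted from 2021-09-20 + 15 days = 2021-10-05 onward; done 2021-10-06 — permitted.
(3) permitted from 2021-11-05 + 15 days = 2021-11-20 onward; 2021-11-21 is on or after that date.
(4) due by 2021-11-21 + 21 days = 2021-12-12; not done until 2021-12-17, 5 days after the deadline.

Step 4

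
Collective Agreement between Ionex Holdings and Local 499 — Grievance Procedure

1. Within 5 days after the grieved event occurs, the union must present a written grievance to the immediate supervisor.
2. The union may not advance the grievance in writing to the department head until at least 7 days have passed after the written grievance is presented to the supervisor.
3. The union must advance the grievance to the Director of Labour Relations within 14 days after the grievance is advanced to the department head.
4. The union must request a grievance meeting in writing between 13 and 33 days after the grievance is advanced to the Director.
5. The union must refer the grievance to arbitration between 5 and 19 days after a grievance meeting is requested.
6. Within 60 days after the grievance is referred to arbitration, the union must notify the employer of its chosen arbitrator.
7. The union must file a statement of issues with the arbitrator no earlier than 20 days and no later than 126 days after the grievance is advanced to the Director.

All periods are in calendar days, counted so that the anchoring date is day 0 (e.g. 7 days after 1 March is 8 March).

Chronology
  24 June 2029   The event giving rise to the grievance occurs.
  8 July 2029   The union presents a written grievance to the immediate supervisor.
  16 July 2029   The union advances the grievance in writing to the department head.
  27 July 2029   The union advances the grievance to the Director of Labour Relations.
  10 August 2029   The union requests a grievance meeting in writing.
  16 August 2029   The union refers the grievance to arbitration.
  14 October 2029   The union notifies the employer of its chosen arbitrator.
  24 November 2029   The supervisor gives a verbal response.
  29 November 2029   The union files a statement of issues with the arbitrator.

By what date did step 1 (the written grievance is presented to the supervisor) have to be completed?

Step 1 runs from 24 June 2029, when the grieved event occurs. 5 days after 24 June 2029 is 29 June 2029.

29 June 2029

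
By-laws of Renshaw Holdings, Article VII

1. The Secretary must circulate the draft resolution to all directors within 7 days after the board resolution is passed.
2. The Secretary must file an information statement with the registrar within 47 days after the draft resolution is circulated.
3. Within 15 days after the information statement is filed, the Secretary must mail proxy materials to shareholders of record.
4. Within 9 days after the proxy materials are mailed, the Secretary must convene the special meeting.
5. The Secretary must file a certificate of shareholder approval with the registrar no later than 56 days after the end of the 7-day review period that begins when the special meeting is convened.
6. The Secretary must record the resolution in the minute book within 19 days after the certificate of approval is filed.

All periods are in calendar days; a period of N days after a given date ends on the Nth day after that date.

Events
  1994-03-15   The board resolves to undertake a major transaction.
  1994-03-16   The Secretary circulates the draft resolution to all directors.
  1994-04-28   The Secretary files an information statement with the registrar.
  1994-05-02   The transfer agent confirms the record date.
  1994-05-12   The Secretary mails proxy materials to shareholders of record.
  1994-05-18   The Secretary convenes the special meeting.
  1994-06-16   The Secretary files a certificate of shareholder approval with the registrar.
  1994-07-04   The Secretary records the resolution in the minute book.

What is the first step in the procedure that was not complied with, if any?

(1) due by 1994-03-15 + 7 days = 1994-03-22; 1994-03-16 is within that limit.
(2) due by 1994-03-16 + 47 days = 1994-05-02; 1994-04-28 is within that limit.
(3) due by 1994-04-28 + 15 days = 1994-05-13; completed 1994-05-12, before the deadline.
(4) due by 1994-05-12 + 9 days = 1994-05-21; done 1994-05-18 — timely.
(5) due by 1994-05-25 + 56 days = 1994-07-20; completed 1994-06-16, before the deadline.
(6) due by 1994-06-16 + 19 days = 1994-07-05; done 1994-07-04 — timely.

None — every step was satisfied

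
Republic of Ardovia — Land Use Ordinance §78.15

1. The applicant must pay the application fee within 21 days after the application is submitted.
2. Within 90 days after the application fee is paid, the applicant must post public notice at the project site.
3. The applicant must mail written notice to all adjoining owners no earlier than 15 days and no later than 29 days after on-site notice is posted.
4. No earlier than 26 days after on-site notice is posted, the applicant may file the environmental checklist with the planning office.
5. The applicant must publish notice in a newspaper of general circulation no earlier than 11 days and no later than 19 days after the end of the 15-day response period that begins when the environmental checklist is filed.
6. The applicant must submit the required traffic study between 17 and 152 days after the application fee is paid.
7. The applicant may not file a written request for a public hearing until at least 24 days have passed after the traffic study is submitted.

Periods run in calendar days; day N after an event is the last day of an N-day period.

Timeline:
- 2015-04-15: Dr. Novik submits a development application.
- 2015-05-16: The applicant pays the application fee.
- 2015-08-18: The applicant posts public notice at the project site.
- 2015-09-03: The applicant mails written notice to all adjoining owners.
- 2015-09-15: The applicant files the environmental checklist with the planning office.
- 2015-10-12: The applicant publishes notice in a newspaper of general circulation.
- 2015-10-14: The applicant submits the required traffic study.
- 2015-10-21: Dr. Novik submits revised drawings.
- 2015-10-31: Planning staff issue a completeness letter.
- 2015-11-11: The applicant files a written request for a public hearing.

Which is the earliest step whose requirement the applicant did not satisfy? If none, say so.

Step 1

(1) due by 2015-04-15 + 21 days = 2015-05-06; not done until 2015-05-16, 10 days after the deadline.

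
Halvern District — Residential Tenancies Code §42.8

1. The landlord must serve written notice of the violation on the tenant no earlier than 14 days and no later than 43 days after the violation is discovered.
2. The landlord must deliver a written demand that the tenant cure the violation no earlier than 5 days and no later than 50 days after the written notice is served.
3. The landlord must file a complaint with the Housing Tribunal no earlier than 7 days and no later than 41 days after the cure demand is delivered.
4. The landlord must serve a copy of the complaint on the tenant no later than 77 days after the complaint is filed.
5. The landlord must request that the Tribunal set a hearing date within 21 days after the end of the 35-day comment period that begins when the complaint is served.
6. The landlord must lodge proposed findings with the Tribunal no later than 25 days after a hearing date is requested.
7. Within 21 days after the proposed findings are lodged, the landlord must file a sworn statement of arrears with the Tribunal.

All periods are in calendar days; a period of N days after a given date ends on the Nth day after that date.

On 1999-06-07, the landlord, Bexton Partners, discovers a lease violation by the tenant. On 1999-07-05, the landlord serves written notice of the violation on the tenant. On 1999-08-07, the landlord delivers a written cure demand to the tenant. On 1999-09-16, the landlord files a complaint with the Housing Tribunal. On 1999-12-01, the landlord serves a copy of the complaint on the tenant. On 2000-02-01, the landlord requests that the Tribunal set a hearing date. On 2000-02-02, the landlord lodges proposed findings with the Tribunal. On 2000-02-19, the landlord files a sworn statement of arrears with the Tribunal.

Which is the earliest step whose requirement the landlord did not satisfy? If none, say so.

Step 5

Step 1 — 14 and 43 days from 1999-06-07 (when the violation is discovered) are 1999-06-21 and 1999-07-20 respectively; done 1999-07-05, which is between those dates.
Step 2 — 5 and 50 days from 1999-07-05 (when the written notice is served) are 1999-07-10 and 1999-08-24 respectively; done 1999-08-07, which is between those dates.
Step 3 — 7 and 41 days from 1999-08-07 (when the cure demand is delivered) are 1999-08-14 and 1999-09-17 respectively; done 1999-09-16 — within the window.
Step 4 — counting 77 days from 1999-09-16 (when the complaint is filed) gives a deadline of 1999-12-02; completed 1999-12-01, before the deadline.
Step 5 — counting 21 days from 2000-01-05 (end of the 35-day comment period, which began when the complaint is served on 1999-12-01) gives a deadline of 2000-01-26; not done until 2000-02-01, 6 days after the deadline.
The procedure was therefore not followed at step 5.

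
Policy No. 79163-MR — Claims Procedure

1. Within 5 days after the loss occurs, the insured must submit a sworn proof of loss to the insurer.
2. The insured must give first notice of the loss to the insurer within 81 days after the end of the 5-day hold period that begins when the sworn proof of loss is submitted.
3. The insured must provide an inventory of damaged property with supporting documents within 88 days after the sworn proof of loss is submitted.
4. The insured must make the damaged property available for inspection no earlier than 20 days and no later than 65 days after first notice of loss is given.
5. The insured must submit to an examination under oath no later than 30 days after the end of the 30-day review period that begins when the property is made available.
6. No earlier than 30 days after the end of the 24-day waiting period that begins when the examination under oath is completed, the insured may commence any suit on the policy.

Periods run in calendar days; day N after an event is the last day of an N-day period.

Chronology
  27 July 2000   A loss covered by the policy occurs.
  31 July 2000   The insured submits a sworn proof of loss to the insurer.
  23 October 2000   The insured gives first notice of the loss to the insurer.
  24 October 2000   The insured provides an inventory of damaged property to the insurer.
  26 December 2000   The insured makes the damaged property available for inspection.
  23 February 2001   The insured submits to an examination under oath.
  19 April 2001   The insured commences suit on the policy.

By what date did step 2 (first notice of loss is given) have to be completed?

The sworn proof of loss is submitted on 31 July 2000; the 5-day hold period therefore ends 5 August 2000, and step 2 runs from that date. 81 days after 5 August 2000 is 25 October 2000.

25 October 2000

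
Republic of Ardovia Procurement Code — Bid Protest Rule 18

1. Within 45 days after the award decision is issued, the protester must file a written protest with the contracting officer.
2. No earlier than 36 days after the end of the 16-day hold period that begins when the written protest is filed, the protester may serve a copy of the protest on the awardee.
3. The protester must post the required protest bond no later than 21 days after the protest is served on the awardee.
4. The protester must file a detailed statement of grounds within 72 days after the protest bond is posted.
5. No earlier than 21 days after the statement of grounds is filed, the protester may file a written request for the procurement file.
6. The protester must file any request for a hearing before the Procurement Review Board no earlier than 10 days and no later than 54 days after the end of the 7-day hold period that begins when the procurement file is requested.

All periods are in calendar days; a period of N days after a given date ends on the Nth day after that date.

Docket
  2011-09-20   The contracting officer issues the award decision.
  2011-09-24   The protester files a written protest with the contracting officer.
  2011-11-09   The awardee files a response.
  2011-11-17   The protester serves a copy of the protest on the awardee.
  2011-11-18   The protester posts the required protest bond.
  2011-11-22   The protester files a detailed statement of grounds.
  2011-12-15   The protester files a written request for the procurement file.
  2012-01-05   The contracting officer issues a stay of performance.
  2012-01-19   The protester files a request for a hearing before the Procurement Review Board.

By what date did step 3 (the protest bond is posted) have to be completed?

2011-12-08

Step 3 runs from 2011-11-17, when the protest is served on the awardee. 21 days after 2011-11-17 is 2011-12-08.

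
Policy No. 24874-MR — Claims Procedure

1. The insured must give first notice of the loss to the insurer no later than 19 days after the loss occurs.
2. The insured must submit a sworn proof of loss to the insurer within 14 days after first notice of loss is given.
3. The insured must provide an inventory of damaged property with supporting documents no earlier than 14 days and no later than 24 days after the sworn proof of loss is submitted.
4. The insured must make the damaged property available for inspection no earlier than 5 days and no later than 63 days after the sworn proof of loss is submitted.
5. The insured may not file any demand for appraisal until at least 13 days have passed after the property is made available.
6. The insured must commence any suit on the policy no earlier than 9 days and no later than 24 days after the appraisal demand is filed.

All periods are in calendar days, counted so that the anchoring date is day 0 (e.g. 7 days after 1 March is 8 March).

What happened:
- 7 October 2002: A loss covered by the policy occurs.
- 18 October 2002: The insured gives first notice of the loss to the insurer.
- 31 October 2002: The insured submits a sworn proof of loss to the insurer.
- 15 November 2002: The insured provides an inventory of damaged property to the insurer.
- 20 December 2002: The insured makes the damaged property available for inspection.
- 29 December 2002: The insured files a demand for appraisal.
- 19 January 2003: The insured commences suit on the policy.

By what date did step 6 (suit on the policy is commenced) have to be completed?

Step 6 runs from 29 December 2002, when the appraisal demand is filed. The window is 9–24 days after 29 December 2002; it closes on 22 January 2003.

22 January 2003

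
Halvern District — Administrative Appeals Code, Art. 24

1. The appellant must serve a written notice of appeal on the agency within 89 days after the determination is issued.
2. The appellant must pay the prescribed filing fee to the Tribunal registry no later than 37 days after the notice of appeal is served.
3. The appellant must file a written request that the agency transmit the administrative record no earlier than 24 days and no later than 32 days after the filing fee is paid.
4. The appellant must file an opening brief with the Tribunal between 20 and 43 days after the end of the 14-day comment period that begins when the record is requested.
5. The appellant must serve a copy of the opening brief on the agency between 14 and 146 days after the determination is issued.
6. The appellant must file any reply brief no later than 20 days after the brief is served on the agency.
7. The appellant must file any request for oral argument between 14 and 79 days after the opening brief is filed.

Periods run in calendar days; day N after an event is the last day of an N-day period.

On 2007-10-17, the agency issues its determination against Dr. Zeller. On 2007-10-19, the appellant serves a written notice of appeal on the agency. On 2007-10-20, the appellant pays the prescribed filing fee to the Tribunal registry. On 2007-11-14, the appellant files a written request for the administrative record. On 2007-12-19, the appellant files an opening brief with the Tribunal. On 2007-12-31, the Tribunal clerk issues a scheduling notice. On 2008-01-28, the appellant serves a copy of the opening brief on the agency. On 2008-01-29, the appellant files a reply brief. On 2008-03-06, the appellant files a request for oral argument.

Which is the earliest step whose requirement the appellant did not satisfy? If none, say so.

Step 1: 89 days after 2007-10-17 (when the determination is issued) is 2008-01-14; done 2007-10-19 — timely.
Step 2: 37 days after 2007-10-19 (when the notice of appeal is served) is 2007-11-25; completed 2007-10-20, before the deadline.
Step 3: the window is 24–32 days after 2007-10-20 (when the filing fee is paid), so 2007-11-13 through 2007-11-21; done 2007-11-14, which is between those dates.
Step 4: the window is 20–43 days after 2007-11-28 (end of the 14-day comment period, which began when the record is requested on 2007-11-14), so 2007-12-18 through 2008-01-10; 2007-12-19 falls inside that range.
Step 5: the window is 14–146 days after 2007-10-17 (when the determination is issued), so 2007-10-31 through 2008-03-11; done 2008-01-28, which is between those dates.
Step 6: 20 days after 2008-01-28 (when the brief is served on the agency) is 2008-02-17; completed 2008-01-29, before the deadline.
Step 7: the window is 14–79 days after 2007-12-19 (when the opening brief is filed), so 2008-01-02 through 2008-03-07; 2008-03-06 falls inside that range.

None — every step was satisfied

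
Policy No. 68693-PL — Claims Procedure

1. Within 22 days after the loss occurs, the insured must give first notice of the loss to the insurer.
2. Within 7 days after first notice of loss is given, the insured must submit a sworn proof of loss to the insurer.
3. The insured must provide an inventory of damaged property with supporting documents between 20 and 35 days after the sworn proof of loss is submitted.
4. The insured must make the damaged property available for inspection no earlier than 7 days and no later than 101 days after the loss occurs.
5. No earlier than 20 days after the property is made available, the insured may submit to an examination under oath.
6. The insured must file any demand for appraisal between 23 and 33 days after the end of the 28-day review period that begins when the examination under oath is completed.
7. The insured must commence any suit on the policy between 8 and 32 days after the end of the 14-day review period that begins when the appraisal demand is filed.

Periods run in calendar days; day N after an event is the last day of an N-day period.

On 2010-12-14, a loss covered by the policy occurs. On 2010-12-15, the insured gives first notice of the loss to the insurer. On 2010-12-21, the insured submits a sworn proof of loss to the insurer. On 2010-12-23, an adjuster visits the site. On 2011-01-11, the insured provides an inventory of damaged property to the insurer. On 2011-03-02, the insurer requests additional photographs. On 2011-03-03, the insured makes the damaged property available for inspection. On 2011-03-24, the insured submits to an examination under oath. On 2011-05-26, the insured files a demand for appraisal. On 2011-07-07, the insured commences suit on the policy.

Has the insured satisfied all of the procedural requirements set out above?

Step 1: 22 days after 2010-12-14 (when the loss occurs) is 2011-01-05; completed 2010-12-15, before the deadline.
Step 2: 7 days after 2010-12-15 (when first notice of loss is given) is 2010-12-22; 2010-12-21 is within that limit.
Step 3: the window is 20–35 days after 2010-12-21 (when the sworn proof of loss is submitted), so 2011-01-10 through 2011-01-25; done 2011-01-11 — within the window.
Step 4: the window is 7–101 days after 2010-12-14 (when the loss occurs), so 2010-12-21 through 2011-03-25; done 2011-03-03 — within the window.
Step 5: the earliest permitted date is 20 days after 2011-03-03 (when the property is made available), i.e. 2011-03-23; done 2011-03-24 — permitted.
Step 6: the window is 23–33 days after 2011-04-21 (end of the 28-day review period, which began when the examination under oath is completed on 2011-03-24), so 2011-05-14 through 2011-05-24; 2011-05-26 is 2 days past the end of the window.
The procedure was therefore not followed at step 6.

No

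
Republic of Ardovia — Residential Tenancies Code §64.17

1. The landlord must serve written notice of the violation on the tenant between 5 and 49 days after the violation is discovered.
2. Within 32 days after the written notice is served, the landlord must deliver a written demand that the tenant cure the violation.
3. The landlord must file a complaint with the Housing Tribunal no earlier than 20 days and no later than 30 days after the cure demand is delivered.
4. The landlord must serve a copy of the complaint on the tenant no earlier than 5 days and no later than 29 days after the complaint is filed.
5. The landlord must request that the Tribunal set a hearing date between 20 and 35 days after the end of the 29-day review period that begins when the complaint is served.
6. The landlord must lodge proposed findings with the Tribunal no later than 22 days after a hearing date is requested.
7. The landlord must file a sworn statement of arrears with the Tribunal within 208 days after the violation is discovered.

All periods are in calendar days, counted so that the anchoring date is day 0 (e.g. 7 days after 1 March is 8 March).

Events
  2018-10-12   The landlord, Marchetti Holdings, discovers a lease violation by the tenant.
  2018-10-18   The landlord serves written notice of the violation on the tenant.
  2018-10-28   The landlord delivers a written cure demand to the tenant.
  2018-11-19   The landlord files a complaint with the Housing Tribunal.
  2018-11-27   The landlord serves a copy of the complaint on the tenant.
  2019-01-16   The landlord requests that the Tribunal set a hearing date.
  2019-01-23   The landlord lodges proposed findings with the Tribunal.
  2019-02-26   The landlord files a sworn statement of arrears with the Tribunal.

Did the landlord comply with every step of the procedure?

Step 1 — 5 and 49 days from 2018-10-12 (when the violation is discovered) are 2018-10-17 and 2018-11-30 respectively; 2018-10-18 falls inside that range.
Step 2 — counting 32 days from 2018-10-18 (when the written notice is served) gives a deadline of 2018-11-19; done 2018-10-28 — timely.
Step 3 — 20 and 30 days from 2018-10-28 (when the cure demand is delivered) are 2018-11-17 and 2018-11-27 respectively; done 2018-11-19 — within the window.
Step 4 — 5 and 29 days from 2018-11-19 (when the complaint is filed) are 2018-11-24 and 2018-12-18 respectively; done 2018-11-27, which is between those dates.
Step 5 — 20 and 35 days from 2018-12-26 (end of the 29-day review period, which began when the complaint is served on 2018-11-27) are 2019-01-15 and 2019-01-30 respectively; done 2019-01-16, which is between those dates.
Step 6 — counting 22 days from 2019-01-16 (when a hearing date is requested) gives a deadline of 2019-02-07; 2019-01-23 is within that limit.
Step 7 — counting 208 days from 2018-10-12 (when the violation is discovered) gives a deadline of 2019-05-08; done 2019-02-26 — timely.

Yes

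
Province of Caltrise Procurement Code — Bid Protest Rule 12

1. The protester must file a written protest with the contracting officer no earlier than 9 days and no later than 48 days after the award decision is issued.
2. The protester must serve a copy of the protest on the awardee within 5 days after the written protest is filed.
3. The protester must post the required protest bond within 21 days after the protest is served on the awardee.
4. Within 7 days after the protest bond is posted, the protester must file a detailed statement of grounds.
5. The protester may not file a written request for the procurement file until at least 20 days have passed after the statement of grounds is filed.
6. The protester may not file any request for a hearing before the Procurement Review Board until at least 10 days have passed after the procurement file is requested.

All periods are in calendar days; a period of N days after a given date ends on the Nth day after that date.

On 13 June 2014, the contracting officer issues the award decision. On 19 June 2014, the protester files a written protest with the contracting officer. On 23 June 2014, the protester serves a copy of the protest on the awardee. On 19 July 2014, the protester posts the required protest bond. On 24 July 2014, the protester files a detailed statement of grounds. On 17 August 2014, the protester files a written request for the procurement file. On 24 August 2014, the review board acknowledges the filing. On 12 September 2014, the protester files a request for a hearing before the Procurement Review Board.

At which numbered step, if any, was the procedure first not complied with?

Step 1

Step 1 — 9 and 48 days from 13 June 2014 (when the award decision is issued) are 22 June 2014 and 31 July 2014 respectively; done 19 June 2014 — 3 days before the window opened.
Later steps need not be reached.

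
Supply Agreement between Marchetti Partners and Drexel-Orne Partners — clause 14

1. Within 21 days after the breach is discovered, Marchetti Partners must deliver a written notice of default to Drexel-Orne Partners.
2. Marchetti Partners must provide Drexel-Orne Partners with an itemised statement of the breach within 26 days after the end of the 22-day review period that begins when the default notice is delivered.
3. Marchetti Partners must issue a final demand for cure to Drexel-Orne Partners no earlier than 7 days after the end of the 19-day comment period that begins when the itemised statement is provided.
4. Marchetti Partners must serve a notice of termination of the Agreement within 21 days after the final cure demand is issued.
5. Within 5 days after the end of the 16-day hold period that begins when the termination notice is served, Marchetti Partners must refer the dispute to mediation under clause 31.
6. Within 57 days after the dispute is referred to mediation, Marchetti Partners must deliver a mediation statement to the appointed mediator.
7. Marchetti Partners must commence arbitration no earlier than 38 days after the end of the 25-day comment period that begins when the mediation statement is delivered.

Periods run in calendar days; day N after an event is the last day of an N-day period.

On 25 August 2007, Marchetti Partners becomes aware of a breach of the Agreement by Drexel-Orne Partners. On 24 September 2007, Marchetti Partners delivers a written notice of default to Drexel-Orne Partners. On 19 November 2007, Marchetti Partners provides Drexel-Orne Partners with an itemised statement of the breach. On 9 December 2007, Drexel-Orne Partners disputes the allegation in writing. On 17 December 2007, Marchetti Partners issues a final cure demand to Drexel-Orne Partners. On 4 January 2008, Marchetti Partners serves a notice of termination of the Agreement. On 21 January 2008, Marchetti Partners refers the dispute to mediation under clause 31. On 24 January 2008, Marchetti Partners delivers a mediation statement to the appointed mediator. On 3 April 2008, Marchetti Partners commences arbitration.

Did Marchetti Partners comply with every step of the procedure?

(1) due by 25 August 2007 + 21 days = 15 September 2007; done 24 September 2007 — 9 days late.

No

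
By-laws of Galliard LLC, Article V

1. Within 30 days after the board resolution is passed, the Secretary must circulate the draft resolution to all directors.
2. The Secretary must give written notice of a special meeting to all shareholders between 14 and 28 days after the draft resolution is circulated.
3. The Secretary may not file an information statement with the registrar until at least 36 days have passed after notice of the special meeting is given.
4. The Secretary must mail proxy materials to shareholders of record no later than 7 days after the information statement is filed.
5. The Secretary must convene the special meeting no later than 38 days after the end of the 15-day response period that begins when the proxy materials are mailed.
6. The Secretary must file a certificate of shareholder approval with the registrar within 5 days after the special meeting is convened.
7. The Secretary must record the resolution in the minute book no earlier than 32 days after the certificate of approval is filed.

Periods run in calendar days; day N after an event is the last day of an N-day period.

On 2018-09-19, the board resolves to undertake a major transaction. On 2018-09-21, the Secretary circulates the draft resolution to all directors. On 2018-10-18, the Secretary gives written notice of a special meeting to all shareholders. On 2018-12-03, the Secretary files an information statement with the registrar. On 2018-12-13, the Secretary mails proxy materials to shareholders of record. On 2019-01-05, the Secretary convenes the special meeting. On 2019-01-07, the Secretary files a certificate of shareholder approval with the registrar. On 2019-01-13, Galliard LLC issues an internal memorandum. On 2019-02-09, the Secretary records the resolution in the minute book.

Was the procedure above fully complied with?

No

Step 1: 30 days after 2018-09-19 (when the board resolution is passed) is 2018-10-19; completed 2018-09-21, before the deadline.
Step 2: the window is 14–28 days after 2018-09-21 (when the draft resolution is circulated), so 2018-10-05 through 2018-10-19; done 2018-10-18, which is between those dates.
Step 3: the earliest permitted date is 36 days after 2018-10-18 (when notice of the special meeting is given), i.e. 2018-11-23; 2018-12-03 is on or after that date.
Step 4: 7 days after 2018-12-03 (when the information statement is filed) is 2018-12-10; done 2018-12-13 — 3 days late.
No need to go further; step 4 was not satisfied.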